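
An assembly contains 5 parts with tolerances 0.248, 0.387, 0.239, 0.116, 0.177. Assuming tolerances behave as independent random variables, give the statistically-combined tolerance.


RSS = sqrt(0.248^2 + 0.387^2 + 0.239^2 + 0.116^2 + 0.177^2)
= sqrt(0.313179)
= 0.5596

0.5596


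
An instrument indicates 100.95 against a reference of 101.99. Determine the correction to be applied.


Correction = standard - reading
= 101.99 - 100.95
= 1.0400

1.0400


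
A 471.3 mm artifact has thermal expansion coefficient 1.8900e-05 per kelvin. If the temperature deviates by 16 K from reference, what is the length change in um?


dL = L * alpha * dT
= 471.3 * 1.8900e-05 * 16
= 0.1425211 mm
dL_um = 0.1425211 * 1000 = 142.5211 um

142.5211


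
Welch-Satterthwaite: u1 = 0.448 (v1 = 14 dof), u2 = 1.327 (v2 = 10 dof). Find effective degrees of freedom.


uc = sqrt(u1^2 + u2^2) = sqrt(0.448^2 + 1.327^2) = 1.4005831
v_eff = uc^4 / (u1^4/v1 + u2^4/v2)
= 1.4005831^4 / (0.448^4/14 + 1.327^4/10)
= 3.8480041 / 0.31296439
v_eff = 12.2953

12.2953


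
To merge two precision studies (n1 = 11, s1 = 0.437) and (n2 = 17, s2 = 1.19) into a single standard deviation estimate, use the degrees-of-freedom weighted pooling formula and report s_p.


s_p = sqrt(((n1-1)*s1^2 + (n2-1)*s2^2) / (n1+n2-2))
numerator = (11-1)*0.437^2 + (17-1)*1.19^2 = 1.90969 + 22.6576 = 24.56729
denominator = 11 + 17 - 2 = 26
s_p^2 = 24.56729 / 26 = 0.94489577
s_p = sqrt(0.94489577) = 0.9721

0.9721


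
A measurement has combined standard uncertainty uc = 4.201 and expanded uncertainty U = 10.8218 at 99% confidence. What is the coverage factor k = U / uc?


k = U / uc
k = 10.8218 / 4.201
k = 2.576

2.576


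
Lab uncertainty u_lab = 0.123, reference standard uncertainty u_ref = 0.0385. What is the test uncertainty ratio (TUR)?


TUR = u_lab / u_ref
= 0.123 / 0.0385
= 3.1948

3.1948


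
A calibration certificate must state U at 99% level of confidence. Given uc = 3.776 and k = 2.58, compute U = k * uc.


U = k * uc
U = 2.58 * 3.776
U = 9.7421

9.7421


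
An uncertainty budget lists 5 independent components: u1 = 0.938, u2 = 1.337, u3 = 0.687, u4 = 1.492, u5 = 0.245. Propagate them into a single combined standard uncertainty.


uc = sqrt(0.938^2 + 1.337^2 + 0.687^2 + 1.492^2 + 0.245^2)
uc = sqrt(5.425471)
uc = 2.3293

2.3293


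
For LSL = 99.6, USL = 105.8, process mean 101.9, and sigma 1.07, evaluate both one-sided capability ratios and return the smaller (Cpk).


Cpu = (USL - mean) / (3*sigma) = (105.8 - 101.9) / (3*1.07) = 1.2150
Cpl = (mean - LSL) / (3*sigma) = (101.9 - 99.6) / (3*1.07) = 0.7165
Cpk = min(Cpu, Cpl) = 0.7165

0.7165


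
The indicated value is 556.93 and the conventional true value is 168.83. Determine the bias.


Systematic error = measured - true
= 556.93 - 168.83
= 388.1000

388.1000


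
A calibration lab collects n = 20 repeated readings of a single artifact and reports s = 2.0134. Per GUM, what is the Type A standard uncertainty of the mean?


u_A = s / sqrt(n)
u_A = 2.0134 / sqrt(20)
u_A = 2.0134 / 4.472136
u_A = 0.4502

0.4502


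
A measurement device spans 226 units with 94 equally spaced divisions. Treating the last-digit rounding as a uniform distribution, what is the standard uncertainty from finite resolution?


resolution = range / divisions
resolution = 226 / 94 = 2.4042553
u_res = resolution / (2*sqrt(3))
u_res = 2.4042553 / 3.4641016
u_res = 0.6940

0.6940


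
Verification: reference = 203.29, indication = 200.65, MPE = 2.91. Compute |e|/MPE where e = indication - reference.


e = indication - reference = 200.65 - 203.29 = -2.6400
|e| = 2.6400
ratio = |e| / MPE = 2.6400 / 2.91
ratio = 0.9072

0.9072


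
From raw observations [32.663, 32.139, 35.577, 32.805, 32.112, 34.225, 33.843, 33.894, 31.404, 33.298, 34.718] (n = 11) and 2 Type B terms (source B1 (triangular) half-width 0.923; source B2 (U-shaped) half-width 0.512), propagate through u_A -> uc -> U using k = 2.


mean = (32.663 + 32.139 + 35.577 + 32.805 + 32.112 + 34.225 + 33.843 + 33.894 + 31.404 + 33.298 + 34.718) / 11 = 33.33436364
s = sqrt(sum((x - mean)^2)/(n-1)) = 1.2526233
u_A = s / sqrt(n) = 1.2526233 / sqrt(11) = 0.37768014
u_B1 = 0.923 / sqrt(6) = 0.37681317
u_B2 = 0.512 / sqrt(2) = 0.36203867
uc = sqrt(0.37768014^2 + 0.37681317^2 + 0.36203867^2) = 0.64474991
U = k * uc = 2 * 0.64474991
U = 1.2895

1.2895


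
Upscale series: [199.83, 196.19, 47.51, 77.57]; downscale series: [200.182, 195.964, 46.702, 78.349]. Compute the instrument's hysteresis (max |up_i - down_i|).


|199.83 - 200.182| = 0.3520
|196.19 - 195.964| = 0.2260
|47.51 - 46.702| = 0.8080
|77.57 - 78.349| = 0.7790
hysteresis = max(diffs) = 0.8080

0.8080


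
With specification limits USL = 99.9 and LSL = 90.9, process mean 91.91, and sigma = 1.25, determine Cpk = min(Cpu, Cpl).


Cpu = (USL - mean) / (3*sigma) = (99.9 - 91.91) / (3*1.25) = 2.1307
Cpl = (mean - LSL) / (3*sigma) = (91.91 - 90.9) / (3*1.25) = 0.2693
Cpk = min(Cpu, Cpl) = 0.2693

0.2693


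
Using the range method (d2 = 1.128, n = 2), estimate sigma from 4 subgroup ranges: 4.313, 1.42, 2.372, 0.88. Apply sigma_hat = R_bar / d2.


R_bar = (4.313 + 1.42 + 2.372 + 0.88) / 4
R_bar = 8.985 / 4 = 2.24625
sigma_hat = R_bar / d2 = 2.24625 / 1.128 = 1.9914

1.9914


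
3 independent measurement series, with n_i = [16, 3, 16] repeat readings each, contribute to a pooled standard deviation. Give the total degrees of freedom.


nu = sum_i (n_i - 1)
nu = ((16 - 1) + (3 - 1) + (16 - 1))
nu = 15 + 2 + 15
nu = 32

32


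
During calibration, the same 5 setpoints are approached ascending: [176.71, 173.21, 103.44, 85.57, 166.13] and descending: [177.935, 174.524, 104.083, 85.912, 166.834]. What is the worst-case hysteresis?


|176.71 - 177.935| = 1.2250
|173.21 - 174.524| = 1.3140
|103.44 - 104.083| = 0.6430
|85.57 - 85.912| = 0.3420
|166.13 - 166.834| = 0.7040
hysteresis = max(diffs) = 1.3140

1.3140


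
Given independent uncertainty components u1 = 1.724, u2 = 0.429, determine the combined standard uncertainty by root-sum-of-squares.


uc = sqrt(1.724^2 + 0.429^2)
uc = sqrt(3.156217)
uc = 1.7766

1.7766


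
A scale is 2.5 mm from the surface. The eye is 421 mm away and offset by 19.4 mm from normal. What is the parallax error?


error = h * offset / d
= 2.5 * 19.4 / 421
= 0.1152

0.1152


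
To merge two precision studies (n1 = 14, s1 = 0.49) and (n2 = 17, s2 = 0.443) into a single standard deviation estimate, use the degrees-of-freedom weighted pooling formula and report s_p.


s_p = sqrt(((n1-1)*s1^2 + (n2-1)*s2^2) / (n1+n2-2))
numerator = (14-1)*0.49^2 + (17-1)*0.443^2 = 3.1213 + 3.139984 = 6.261284
denominator = 14 + 17 - 2 = 29
s_p^2 = 6.261284 / 29 = 0.21590634
s_p = sqrt(0.21590634) = 0.4647

0.4647


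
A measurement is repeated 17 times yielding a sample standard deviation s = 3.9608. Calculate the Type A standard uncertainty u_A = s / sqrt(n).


u_A = s / sqrt(n)
u_A = 3.9608 / sqrt(17)
u_A = 3.9608 / 4.1231056
u_A = 0.9606

0.9606


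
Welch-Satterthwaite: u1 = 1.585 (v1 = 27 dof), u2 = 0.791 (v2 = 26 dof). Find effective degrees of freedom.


uc = sqrt(u1^2 + u2^2) = sqrt(1.585^2 + 0.791^2) = 1.7714136
v_eff = uc^4 / (u1^4/v1 + u2^4/v2)
= 1.7714136^4 / (1.585^4/27 + 0.791^4/26)
= 9.846455 / 0.2488077
v_eff = 39.5746

39.5746


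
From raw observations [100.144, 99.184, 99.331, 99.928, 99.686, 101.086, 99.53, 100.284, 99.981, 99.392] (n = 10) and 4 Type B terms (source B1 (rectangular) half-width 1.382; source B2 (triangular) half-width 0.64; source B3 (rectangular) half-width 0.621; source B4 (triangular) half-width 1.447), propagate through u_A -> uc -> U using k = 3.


mean = (100.144 + 99.184 + 99.331 + 99.928 + 99.686 + 101.086 + 99.53 + 100.284 + 99.981 + 99.392) / 10 = 99.8546
s = sqrt(sum((x - mean)^2)/(n-1)) = 0.56543969
u_A = s / sqrt(n) = 0.56543969 / sqrt(10) = 0.17880773
u_B1 = 1.382 / sqrt(3) = 0.79789807
u_B2 = 0.64 / sqrt(6) = 0.26127891
u_B3 = 0.621 / sqrt(3) = 0.35853452
u_B4 = 1.447 / sqrt(6) = 0.59073528
uc = sqrt(0.17880773^2 + 0.79789807^2 + 0.26127891^2 + 0.35853452^2 + 0.59073528^2) = 1.1019961
U = k * uc = 3 * 1.1019961
U = 3.3060

3.3060


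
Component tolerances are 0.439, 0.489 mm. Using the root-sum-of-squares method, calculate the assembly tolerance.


RSS = sqrt(0.439^2 + 0.489^2)
= sqrt(0.431842)
= 0.6571

0.6571


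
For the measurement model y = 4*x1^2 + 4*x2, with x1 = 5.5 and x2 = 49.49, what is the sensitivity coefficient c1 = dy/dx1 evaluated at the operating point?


y = 4*x1^2 + 4*x2
dy/dx1 = 2*4*x1
Evaluate at x1 = 5.5: c1 = 8 * 5.5
c1 = 44.0000

44.0000


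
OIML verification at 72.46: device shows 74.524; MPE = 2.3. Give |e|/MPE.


e = indication - reference = 74.524 - 72.46 = 2.0640
|e| = 2.0640
ratio = |e| / MPE = 2.0640 / 2.3
ratio = 0.8974

0.8974


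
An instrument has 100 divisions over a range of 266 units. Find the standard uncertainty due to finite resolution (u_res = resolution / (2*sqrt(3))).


resolution = range / divisions
resolution = 266 / 100 = 2.66
u_res = resolution / (2*sqrt(3))
u_res = 2.66 / 3.4641016
u_res = 0.7679

0.7679


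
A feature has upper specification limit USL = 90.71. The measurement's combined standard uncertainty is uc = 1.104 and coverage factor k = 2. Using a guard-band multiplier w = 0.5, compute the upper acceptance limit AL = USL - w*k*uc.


U = k * uc = 2 * 1.104 = 2.208
guard band g = w * U = 0.5 * 2.208 = 1.104
AL = USL - g = 90.71 - 1.104
AL = 89.6060

89.6060


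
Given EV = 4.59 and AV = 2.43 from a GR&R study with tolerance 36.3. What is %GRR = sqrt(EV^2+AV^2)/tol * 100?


GRR = sqrt(EV^2 + AV^2) = sqrt(4.59^2 + 2.43^2) = 5.1935537
%GRR = GRR / tol * 100 = 5.1935537 / 36.3 * 100
%GRR = 14.3073

14.3073


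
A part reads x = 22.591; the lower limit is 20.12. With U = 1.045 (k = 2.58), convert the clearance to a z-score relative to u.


u = U / k = 1.045 / 2.58 = 0.40503876
margin = |LSL - x| = |20.12 - 22.591| = 2.471
z = margin / u = 2.471 / 0.40503876
z = 6.1007

6.1007


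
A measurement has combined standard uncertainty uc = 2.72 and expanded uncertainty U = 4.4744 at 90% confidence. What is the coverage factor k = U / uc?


k = U / uc
k = 4.4744 / 2.72
k = 1.645

1.645


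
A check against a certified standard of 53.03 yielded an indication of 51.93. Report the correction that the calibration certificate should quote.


Correction = standard - reading
= 53.03 - 51.93
= 1.1000

1.1000


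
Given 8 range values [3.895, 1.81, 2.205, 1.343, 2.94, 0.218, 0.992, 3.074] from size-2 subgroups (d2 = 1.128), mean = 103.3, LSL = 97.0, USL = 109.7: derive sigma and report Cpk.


R_bar = (3.895 + 1.81 + 2.205 + 1.343 + 2.94 + 0.218 + 0.992 + 3.074) / 8 = 2.059625
sigma = R_bar / d2 = 2.059625 / 1.128 = 1.8259087
Cp = (USL - LSL)/(6*sigma) = (109.7 - 97.0)/(6*1.8259087) = 1.1592
Cpu = (109.7 - 103.3)/(3*1.8259087) = 1.1684
Cpl = (103.3 - 97.0)/(3*1.8259087) = 1.1501
Cpk = min(Cpu, Cpl) = 1.1501

1.1501


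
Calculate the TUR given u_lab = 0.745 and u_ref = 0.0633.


TUR = u_lab / u_ref
= 0.745 / 0.0633
= 11.7694

11.7694


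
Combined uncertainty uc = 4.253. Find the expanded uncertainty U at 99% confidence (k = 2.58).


U = k * uc
U = 2.58 * 4.253
U = 10.9727

10.9727


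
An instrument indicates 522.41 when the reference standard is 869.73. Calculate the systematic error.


Systematic error = measured - true
= 522.41 - 869.73
= -347.3200

-347.3200


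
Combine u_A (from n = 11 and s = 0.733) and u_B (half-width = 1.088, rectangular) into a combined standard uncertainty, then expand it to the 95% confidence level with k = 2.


u_A = s / sqrt(n) = 0.733 / sqrt(11) = 0.22100782
u_B = half_width / sqrt(3) = 1.088 / sqrt(3) = 0.62815709
uc = sqrt(u_A^2 + u_B^2) = sqrt(0.22100782^2 + 0.62815709^2) = 0.66590223
U = k * uc = 2 * 0.66590223
U = 1.3318

1.3318


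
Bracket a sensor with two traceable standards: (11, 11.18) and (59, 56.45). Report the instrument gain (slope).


slope = (y2 - y1) / (x2 - x1)
= (56.45 - 11.18) / (59 - 11)
= 45.2700 / 48
= 0.9431

0.9431


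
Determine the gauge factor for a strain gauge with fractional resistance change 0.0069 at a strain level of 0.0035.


GF = (dR/R) / epsilon
= 0.0069 / 0.0035
= 1.9714

1.9714


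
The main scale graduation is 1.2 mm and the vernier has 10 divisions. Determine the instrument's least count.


LC = MSD / n_div
= 1.2 / 10
= 0.1200

0.1200


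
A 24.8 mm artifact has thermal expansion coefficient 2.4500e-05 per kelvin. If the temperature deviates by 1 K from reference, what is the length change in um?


dL = L * alpha * dT
= 24.8 * 2.4500e-05 * 1
= 6.0760000e-04 mm
dL_um = 6.0760000e-04 * 1000 = 0.6076 um

0.6076


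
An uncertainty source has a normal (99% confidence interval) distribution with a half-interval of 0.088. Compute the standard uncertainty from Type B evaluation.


u_B = half_width / 2.576
u_B = 0.088 / 2.576
u_B = 0.0342

0.0342


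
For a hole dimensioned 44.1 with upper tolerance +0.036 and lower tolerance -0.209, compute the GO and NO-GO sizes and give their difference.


GO = nominal - lower_tol (smallest hole = maximum material condition)
GO = 44.1 - 0.209 = 43.891
NO-GO = nominal + upper_tol (largest hole = least material condition)
NO-GO = 44.1 + 0.036 = 44.136
spread = NO-GO - GO = 44.136 - 43.891 = 0.2450

0.2450


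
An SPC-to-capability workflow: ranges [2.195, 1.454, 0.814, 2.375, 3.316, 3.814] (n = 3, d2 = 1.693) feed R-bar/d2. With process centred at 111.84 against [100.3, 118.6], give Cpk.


R_bar = (2.195 + 1.454 + 0.814 + 2.375 + 3.316 + 3.814) / 6 = 2.328
sigma = R_bar / d2 = 2.328 / 1.693 = 1.3750738
Cp = (USL - LSL)/(6*sigma) = (118.6 - 100.3)/(6*1.3750738) = 2.2181
Cpu = (118.6 - 111.84)/(3*1.3750738) = 1.6387
Cpl = (111.84 - 100.3)/(3*1.3750738) = 2.7974
Cpk = min(Cpu, Cpl) = 1.6387

1.6387


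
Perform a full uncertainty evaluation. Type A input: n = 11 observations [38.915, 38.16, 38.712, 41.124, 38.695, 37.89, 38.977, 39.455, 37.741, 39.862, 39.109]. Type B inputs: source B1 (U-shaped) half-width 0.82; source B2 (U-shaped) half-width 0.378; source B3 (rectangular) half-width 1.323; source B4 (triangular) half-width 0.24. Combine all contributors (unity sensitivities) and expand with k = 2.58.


mean = (38.915 + 38.16 + 38.712 + 41.124 + 38.695 + 37.89 + 38.977 + 39.455 + 37.741 + 39.862 + 39.109) / 11 = 38.96727273
s = sqrt(sum((x - mean)^2)/(n-1)) = 0.95749925
u_A = s / sqrt(n) = 0.95749925 / sqrt(11) = 0.28869689
u_B1 = 0.82 / sqrt(2) = 0.57982756
u_B2 = 0.378 / sqrt(2) = 0.26728636
u_B3 = 1.323 / sqrt(3) = 0.76383441
u_B4 = 0.24 / sqrt(6) = 0.09797959
uc = sqrt(0.28869689^2 + 0.57982756^2 + 0.26728636^2 + 0.76383441^2 + 0.09797959^2) = 1.041168
U = k * uc = 2.58 * 1.041168
U = 2.6862

2.6862


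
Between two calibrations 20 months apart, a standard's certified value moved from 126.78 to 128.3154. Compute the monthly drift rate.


rate = (v2 - v1) / months
= (128.3154 - 126.78) / 20
= 1.5354 / 20
= 0.0768

0.0768


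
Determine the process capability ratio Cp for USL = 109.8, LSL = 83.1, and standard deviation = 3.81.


Cp = (USL - LSL) / (6 * sigma)
= (109.8 - 83.1) / (6 * 3.81)
= 26.7000 / 22.8600
= 1.1680

1.1680


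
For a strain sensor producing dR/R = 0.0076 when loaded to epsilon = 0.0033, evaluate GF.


GF = (dR/R) / epsilon
= 0.0076 / 0.0033
= 2.3030

2.3030


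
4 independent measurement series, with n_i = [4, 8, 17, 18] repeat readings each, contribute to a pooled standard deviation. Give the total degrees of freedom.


nu = sum_i (n_i - 1)
nu = ((4 - 1) + (8 - 1) + (17 - 1) + (18 - 1))
nu = 3 + 7 + 16 + 17
nu = 43

43


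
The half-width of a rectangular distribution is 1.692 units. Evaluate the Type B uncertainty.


u_B = half_width / sqrt(3)
u_B = 1.692 / 1.7320508
u_B = 0.9769

0.9769


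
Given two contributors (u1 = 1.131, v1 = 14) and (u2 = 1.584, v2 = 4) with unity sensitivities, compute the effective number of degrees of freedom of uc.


uc = sqrt(u1^2 + u2^2) = sqrt(1.131^2 + 1.584^2) = 1.9463342
v_eff = uc^4 / (u1^4/v1 + u2^4/v2)
= 1.9463342^4 / (1.131^4/14 + 1.584^4/4)
= 14.350587 / 1.6907157
v_eff = 8.4879

8.4879


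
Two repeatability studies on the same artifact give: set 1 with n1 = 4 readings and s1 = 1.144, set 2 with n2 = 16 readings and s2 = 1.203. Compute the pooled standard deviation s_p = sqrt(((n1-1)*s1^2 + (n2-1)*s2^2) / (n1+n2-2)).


s_p = sqrt(((n1-1)*s1^2 + (n2-1)*s2^2) / (n1+n2-2))
numerator = (4-1)*1.144^2 + (16-1)*1.203^2 = 3.926208 + 21.708135 = 25.634343
denominator = 4 + 16 - 2 = 18
s_p^2 = 25.634343 / 18 = 1.4241302
s_p = sqrt(1.4241302) = 1.1934

1.1934


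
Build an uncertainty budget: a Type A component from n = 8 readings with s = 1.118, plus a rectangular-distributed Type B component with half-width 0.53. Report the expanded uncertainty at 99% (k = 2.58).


u_A = s / sqrt(n) = 1.118 / sqrt(8) = 0.39527269
u_B = half_width / sqrt(3) = 0.53 / sqrt(3) = 0.30599564
uc = sqrt(u_A^2 + u_B^2) = sqrt(0.39527269^2 + 0.30599564^2) = 0.49987382
U = k * uc = 2.58 * 0.49987382
U = 1.2897

1.2897


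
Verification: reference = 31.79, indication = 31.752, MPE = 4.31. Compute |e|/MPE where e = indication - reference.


e = indication - reference = 31.752 - 31.79 = -0.0380
|e| = 0.0380
ratio = |e| / MPE = 0.0380 / 4.31
ratio = 0.0088

0.0088


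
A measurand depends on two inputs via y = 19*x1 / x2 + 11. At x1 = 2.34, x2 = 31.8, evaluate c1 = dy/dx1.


y = 19*x1 / x2 + 11
dy/dx1 = 19/x2
Evaluate at x2 = 31.8: c1 = 19 / 31.8
c1 = 0.5975

0.5975


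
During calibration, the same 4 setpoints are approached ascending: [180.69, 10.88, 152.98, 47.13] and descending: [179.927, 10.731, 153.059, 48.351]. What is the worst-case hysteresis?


|180.69 - 179.927| = 0.7630
|10.88 - 10.731| = 0.1490
|152.98 - 153.059| = 0.0790
|47.13 - 48.351| = 1.2210
hysteresis = max(diffs) = 1.2210

1.2210


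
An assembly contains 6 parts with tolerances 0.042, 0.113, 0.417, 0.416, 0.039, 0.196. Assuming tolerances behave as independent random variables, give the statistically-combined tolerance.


RSS = sqrt(0.042^2 + 0.113^2 + 0.417^2 + 0.416^2 + 0.039^2 + 0.196^2)
= sqrt(0.401415)
= 0.6336

0.6336


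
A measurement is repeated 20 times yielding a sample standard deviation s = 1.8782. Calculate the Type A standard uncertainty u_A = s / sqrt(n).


u_A = s / sqrt(n)
u_A = 1.8782 / sqrt(20)
u_A = 1.8782 / 4.472136
u_A = 0.4200

0.4200


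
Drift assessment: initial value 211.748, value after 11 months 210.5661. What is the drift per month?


rate = (v2 - v1) / months
= (210.5661 - 211.748) / 11
= -1.1819 / 11
= -0.1074

-0.1074


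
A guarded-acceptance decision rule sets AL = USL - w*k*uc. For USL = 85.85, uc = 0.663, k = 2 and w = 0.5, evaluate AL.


U = k * uc = 2 * 0.663 = 1.326
guard band g = w * U = 0.5 * 1.326 = 0.663
AL = USL - g = 85.85 - 0.663
AL = 85.1870

85.1870


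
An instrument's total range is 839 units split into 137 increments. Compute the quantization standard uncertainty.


resolution = range / divisions
resolution = 839 / 137 = 6.1240876
u_res = resolution / (2*sqrt(3))
u_res = 6.1240876 / 3.4641016
u_res = 1.7679

1.7679


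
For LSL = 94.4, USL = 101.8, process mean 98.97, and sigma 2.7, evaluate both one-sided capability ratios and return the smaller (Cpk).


Cpu = (USL - mean) / (3*sigma) = (101.8 - 98.97) / (3*2.7) = 0.3494
Cpl = (mean - LSL) / (3*sigma) = (98.97 - 94.4) / (3*2.7) = 0.5642
Cpk = min(Cpu, Cpl) = 0.3494

0.3494


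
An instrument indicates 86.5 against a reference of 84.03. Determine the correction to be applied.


Correction = standard - reading
= 84.03 - 86.5
= -2.4700

-2.4700


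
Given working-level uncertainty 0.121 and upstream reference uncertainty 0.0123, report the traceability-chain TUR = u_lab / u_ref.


TUR = u_lab / u_ref
= 0.121 / 0.0123
= 9.8374

9.8374


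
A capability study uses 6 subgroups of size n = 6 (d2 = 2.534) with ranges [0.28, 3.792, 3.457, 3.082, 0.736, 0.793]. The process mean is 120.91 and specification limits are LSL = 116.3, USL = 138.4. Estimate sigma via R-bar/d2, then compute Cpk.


R_bar = (0.28 + 3.792 + 3.457 + 3.082 + 0.736 + 0.793) / 6 = 2.0233333
sigma = R_bar / d2 = 2.0233333 / 2.534 = 0.79847407
Cp = (USL - LSL)/(6*sigma) = (138.4 - 116.3)/(6*0.79847407) = 4.6130
Cpu = (138.4 - 120.91)/(3*0.79847407) = 7.3014
Cpl = (120.91 - 116.3)/(3*0.79847407) = 1.9245
Cpk = min(Cpu, Cpl) = 1.9245

1.9245


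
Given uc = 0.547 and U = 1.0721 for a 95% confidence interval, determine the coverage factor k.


k = U / uc
k = 1.0721 / 0.547
k = 1.96

1.96


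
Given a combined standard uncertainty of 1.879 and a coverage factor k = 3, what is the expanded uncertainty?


U = k * uc
U = 3 * 1.879
U = 5.6370

5.6370


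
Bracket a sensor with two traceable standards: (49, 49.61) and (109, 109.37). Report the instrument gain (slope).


slope = (y2 - y1) / (x2 - x1)
= (109.37 - 49.61) / (109 - 49)
= 59.7600 / 60
= 0.9960

0.9960


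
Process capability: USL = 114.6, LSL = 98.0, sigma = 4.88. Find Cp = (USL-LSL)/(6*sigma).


Cp = (USL - LSL) / (6 * sigma)
= (114.6 - 98.0) / (6 * 4.88)
= 16.6000 / 29.2800
= 0.5669

0.5669


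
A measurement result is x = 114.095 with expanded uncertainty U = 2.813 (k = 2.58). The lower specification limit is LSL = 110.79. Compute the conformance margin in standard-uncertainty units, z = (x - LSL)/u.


u = U / k = 2.813 / 2.58 = 1.0903101
margin = |LSL - x| = |110.79 - 114.095| = 3.305
z = margin / u = 3.305 / 1.0903101
z = 3.0312

3.0312


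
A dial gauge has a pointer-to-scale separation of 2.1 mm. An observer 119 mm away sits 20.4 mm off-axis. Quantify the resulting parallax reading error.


error = h * offset / d
= 2.1 * 20.4 / 119
= 0.3600

0.3600


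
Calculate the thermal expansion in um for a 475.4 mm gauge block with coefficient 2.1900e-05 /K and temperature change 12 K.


dL = L * alpha * dT
= 475.4 * 2.1900e-05 * 12
= 0.1249351 mm
dL_um = 0.1249351 * 1000 = 124.9351 um

124.9351


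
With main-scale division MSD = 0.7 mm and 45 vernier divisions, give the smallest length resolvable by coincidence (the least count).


LC = MSD / n_div
= 0.7 / 45
= 0.0156

0.0156


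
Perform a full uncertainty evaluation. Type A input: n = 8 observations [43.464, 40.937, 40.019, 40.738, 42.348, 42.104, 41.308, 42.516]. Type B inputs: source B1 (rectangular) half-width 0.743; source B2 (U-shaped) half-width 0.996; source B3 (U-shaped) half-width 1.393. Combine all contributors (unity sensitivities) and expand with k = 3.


mean = (43.464 + 40.937 + 40.019 + 40.738 + 42.348 + 42.104 + 41.308 + 42.516) / 8 = 41.67925
s = sqrt(sum((x - mean)^2)/(n-1)) = 1.1240403
u_A = s / sqrt(n) = 1.1240403 / sqrt(8) = 0.39740826
u_B1 = 0.743 / sqrt(3) = 0.42897125
u_B2 = 0.996 / sqrt(2) = 0.70427835
u_B3 = 1.393 / sqrt(2) = 0.98499975
uc = sqrt(0.39740826^2 + 0.42897125^2 + 0.70427835^2 + 0.98499975^2) = 1.3446866
U = k * uc = 3 * 1.3446866
U = 4.0341

4.0341


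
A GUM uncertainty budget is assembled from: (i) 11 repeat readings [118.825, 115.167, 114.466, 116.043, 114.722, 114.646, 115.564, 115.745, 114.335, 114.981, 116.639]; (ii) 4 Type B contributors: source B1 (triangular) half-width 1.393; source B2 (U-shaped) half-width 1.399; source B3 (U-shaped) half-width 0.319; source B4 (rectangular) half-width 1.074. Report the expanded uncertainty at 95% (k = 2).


mean = (118.825 + 115.167 + 114.466 + 116.043 + 114.722 + 114.646 + 115.564 + 115.745 + 114.335 + 114.981 + 116.639) / 11 = 115.5575455
s = sqrt(sum((x - mean)^2)/(n-1)) = 1.296793
u_A = s / sqrt(n) = 1.296793 / sqrt(11) = 0.3909978
u_B1 = 1.393 / sqrt(6) = 0.56868987
u_B2 = 1.399 / sqrt(2) = 0.98924239
u_B3 = 0.319 / sqrt(2) = 0.22556706
u_B4 = 1.074 / sqrt(3) = 0.62007419
uc = sqrt(0.3909978^2 + 0.56868987^2 + 0.98924239^2 + 0.22556706^2 + 0.62007419^2) = 1.3748674
U = k * uc = 2 * 1.3748674
U = 2.7497

2.7497


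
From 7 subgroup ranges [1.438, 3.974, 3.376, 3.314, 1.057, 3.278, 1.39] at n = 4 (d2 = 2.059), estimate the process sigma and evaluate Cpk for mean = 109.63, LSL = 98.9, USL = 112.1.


R_bar = (1.438 + 3.974 + 3.376 + 3.314 + 1.057 + 3.278 + 1.39) / 7 = 2.5467143
sigma = R_bar / d2 = 2.5467143 / 2.059 = 1.2368695
Cp = (USL - LSL)/(6*sigma) = (112.1 - 98.9)/(6*1.2368695) = 1.7787
Cpu = (112.1 - 109.63)/(3*1.2368695) = 0.6657
Cpl = (109.63 - 98.9)/(3*1.2368695) = 2.8917
Cpk = min(Cpu, Cpl) = 0.6657

0.6657


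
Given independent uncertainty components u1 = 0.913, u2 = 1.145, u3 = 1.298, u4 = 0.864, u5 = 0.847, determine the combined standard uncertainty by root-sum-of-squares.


uc = sqrt(0.913^2 + 1.145^2 + 1.298^2 + 0.864^2 + 0.847^2)
uc = sqrt(5.293303)
uc = 2.3007

2.3007


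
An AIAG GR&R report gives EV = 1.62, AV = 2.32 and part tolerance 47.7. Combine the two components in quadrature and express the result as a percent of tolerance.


GRR = sqrt(EV^2 + AV^2) = sqrt(1.62^2 + 2.32^2) = 2.829629
%GRR = GRR / tol * 100 = 2.829629 / 47.7 * 100
%GRR = 5.9321

5.9321


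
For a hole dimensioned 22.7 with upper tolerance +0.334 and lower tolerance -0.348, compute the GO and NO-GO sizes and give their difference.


GO = nominal - lower_tol (smallest hole = maximum material condition)
GO = 22.7 - 0.348 = 22.352
NO-GO = nominal + upper_tol (largest hole = least material condition)
NO-GO = 22.7 + 0.334 = 23.034
spread = NO-GO - GO = 23.034 - 22.352 = 0.6820

0.6820


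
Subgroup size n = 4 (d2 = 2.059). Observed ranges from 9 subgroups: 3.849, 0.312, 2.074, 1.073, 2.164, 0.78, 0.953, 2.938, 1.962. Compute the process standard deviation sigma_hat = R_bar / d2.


R_bar = (3.849 + 0.312 + 2.074 + 1.073 + 2.164 + 0.78 + 0.953 + 2.938 + 1.962) / 9
R_bar = 16.105 / 9 = 1.7894444
sigma_hat = R_bar / d2 = 1.7894444 / 2.059 = 0.8691

0.8691


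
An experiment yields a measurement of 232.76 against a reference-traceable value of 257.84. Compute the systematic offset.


Systematic error = measured - true
= 232.76 - 257.84
= -25.0800

-25.0800


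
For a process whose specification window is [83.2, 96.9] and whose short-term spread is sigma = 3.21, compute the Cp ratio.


Cp = (USL - LSL) / (6 * sigma)
= (96.9 - 83.2) / (6 * 3.21)
= 13.7000 / 19.2600
= 0.7113

0.7113


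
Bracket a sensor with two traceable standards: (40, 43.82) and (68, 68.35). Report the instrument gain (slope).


slope = (y2 - y1) / (x2 - x1)
= (68.35 - 43.82) / (68 - 40)
= 24.5300 / 28
= 0.8761

0.8761


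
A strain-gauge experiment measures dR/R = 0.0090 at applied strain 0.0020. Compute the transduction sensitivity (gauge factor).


GF = (dR/R) / epsilon
= 0.0090 / 0.0020
= 4.5000

4.5000


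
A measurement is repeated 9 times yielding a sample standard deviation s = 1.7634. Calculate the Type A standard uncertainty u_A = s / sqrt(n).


u_A = s / sqrt(n)
u_A = 1.7634 / sqrt(9)
u_A = 1.7634 / 3
u_A = 0.5878

0.5878


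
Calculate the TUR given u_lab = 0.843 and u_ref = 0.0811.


TUR = u_lab / u_ref
= 0.843 / 0.0811
= 10.3946

10.3946


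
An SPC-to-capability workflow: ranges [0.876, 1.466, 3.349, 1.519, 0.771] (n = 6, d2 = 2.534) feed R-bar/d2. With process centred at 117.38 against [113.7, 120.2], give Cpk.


R_bar = (0.876 + 1.466 + 3.349 + 1.519 + 0.771) / 5 = 1.5962
sigma = R_bar / d2 = 1.5962 / 2.534 = 0.62991318
Cp = (USL - LSL)/(6*sigma) = (120.2 - 113.7)/(6*0.62991318) = 1.7198
Cpu = (120.2 - 117.38)/(3*0.62991318) = 1.4923
Cpl = (117.38 - 113.7)/(3*0.62991318) = 1.9474
Cpk = min(Cpu, Cpl) = 1.4923

1.4923


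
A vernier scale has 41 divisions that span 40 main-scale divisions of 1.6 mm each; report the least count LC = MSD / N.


LC = MSD / n_div
= 1.6 / 41
= 0.0390

0.0390


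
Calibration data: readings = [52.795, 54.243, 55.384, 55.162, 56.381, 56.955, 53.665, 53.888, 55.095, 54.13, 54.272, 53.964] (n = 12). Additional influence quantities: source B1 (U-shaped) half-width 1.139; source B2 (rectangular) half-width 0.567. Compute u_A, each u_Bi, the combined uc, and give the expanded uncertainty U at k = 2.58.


mean = (52.795 + 54.243 + 55.384 + 55.162 + 56.381 + 56.955 + 53.665 + 53.888 + 55.095 + 54.13 + 54.272 + 53.964) / 12 = 54.66116667
s = sqrt(sum((x - mean)^2)/(n-1)) = 1.1812258
u_A = s / sqrt(n) = 1.1812258 / sqrt(12) = 0.34099052
u_B1 = 1.139 / sqrt(2) = 0.80539462
u_B2 = 0.567 / sqrt(3) = 0.3273576
uc = sqrt(0.34099052^2 + 0.80539462^2 + 0.3273576^2) = 0.93386189
U = k * uc = 2.58 * 0.93386189
U = 2.4094

2.4094


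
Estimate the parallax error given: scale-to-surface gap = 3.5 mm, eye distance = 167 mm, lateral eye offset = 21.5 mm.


error = h * offset / d
= 3.5 * 21.5 / 167
= 0.4506

0.4506


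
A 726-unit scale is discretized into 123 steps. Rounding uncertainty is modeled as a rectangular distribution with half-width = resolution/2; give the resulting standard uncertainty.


resolution = range / divisions
resolution = 726 / 123 = 5.902439
u_res = resolution / (2*sqrt(3))
u_res = 5.902439 / 3.4641016
u_res = 1.7039

1.7039


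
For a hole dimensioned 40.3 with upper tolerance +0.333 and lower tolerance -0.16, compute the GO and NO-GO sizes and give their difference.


GO = nominal - lower_tol (smallest hole = maximum material condition)
GO = 40.3 - 0.16 = 40.14
NO-GO = nominal + upper_tol (largest hole = least material condition)
NO-GO = 40.3 + 0.333 = 40.633
spread = NO-GO - GO = 40.633 - 40.14 = 0.4930

0.4930


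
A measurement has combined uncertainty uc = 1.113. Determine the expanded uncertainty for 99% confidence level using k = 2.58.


U = k * uc
U = 2.58 * 1.113
U = 2.8715

2.8715


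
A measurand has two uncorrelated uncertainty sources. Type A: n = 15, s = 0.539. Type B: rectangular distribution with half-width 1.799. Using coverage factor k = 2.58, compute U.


u_A = s / sqrt(n) = 0.539 / sqrt(15) = 0.1391692
u_B = half_width / sqrt(3) = 1.799 / sqrt(3) = 1.0386531
uc = sqrt(u_A^2 + u_B^2) = sqrt(0.1391692^2 + 1.0386531^2) = 1.0479353
U = k * uc = 2.58 * 1.0479353
U = 2.7037

2.7037


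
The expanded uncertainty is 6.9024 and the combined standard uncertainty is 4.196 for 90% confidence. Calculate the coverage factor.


k = U / uc
k = 6.9024 / 4.196
k = 1.645

1.645


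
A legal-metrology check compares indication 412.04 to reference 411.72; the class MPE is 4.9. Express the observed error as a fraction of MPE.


e = indication - reference = 412.04 - 411.72 = 0.3200
|e| = 0.3200
ratio = |e| / MPE = 0.3200 / 4.9
ratio = 0.0653

0.0653


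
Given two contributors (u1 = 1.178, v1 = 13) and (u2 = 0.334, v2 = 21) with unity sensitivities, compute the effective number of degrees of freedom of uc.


uc = sqrt(u1^2 + u2^2) = sqrt(1.178^2 + 0.334^2) = 1.2244346
v_eff = uc^4 / (u1^4/v1 + u2^4/v2)
= 1.2244346^4 / (1.178^4/13 + 0.334^4/21)
= 2.2477208 / 0.14872083
v_eff = 15.1137

15.1137


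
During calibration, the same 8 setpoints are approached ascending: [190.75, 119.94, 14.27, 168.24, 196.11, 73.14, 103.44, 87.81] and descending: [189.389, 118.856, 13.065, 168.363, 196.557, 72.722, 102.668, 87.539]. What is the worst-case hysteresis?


|190.75 - 189.389| = 1.3610
|119.94 - 118.856| = 1.0840
|14.27 - 13.065| = 1.2050
|168.24 - 168.363| = 0.1230
|196.11 - 196.557| = 0.4470
|73.14 - 72.722| = 0.4180
|103.44 - 102.668| = 0.7720
|87.81 - 87.539| = 0.2710
hysteresis = max(diffs) = 1.3610

1.3610


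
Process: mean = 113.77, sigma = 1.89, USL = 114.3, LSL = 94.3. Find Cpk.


Cpu = (USL - mean) / (3*sigma) = (114.3 - 113.77) / (3*1.89) = 0.0935
Cpl = (mean - LSL) / (3*sigma) = (113.77 - 94.3) / (3*1.89) = 3.4339
Cpk = min(Cpu, Cpl) = 0.0935

0.0935


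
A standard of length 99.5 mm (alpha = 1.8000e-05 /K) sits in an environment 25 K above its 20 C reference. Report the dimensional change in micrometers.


dL = L * alpha * dT
= 99.5 * 1.8000e-05 * 25
= 0.0447750 mm
dL_um = 0.0447750 * 1000 = 44.7750 um

44.7750


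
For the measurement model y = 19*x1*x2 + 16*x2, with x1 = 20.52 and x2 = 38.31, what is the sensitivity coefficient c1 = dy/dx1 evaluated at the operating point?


y = 19*x1*x2 + 16*x2
dy/dx1 = 19*x2
Evaluate at x2 = 38.31: c1 = 19 * 38.31
c1 = 727.8900

727.8900


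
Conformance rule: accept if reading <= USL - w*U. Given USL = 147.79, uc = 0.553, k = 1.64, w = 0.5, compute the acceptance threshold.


U = k * uc = 1.64 * 0.553 = 0.90692
guard band g = w * U = 0.5 * 0.90692 = 0.45346
AL = USL - g = 147.79 - 0.45346
AL = 147.3365

147.3365


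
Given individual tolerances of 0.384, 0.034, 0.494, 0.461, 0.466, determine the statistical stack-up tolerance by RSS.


RSS = sqrt(0.384^2 + 0.034^2 + 0.494^2 + 0.461^2 + 0.466^2)
= sqrt(0.822325)
= 0.9068

0.9068


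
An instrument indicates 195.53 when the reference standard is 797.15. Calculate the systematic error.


Systematic error = measured - true
= 195.53 - 797.15
= -601.6200

-601.6200


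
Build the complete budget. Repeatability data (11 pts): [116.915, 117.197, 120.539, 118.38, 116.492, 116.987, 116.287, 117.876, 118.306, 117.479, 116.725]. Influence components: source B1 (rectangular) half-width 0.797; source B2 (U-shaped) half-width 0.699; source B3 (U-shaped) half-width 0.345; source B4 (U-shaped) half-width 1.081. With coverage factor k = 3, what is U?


mean = (116.915 + 117.197 + 120.539 + 118.38 + 116.492 + 116.987 + 116.287 + 117.876 + 118.306 + 117.479 + 116.725) / 11 = 117.5620909
s = sqrt(sum((x - mean)^2)/(n-1)) = 1.2059945
u_A = s / sqrt(n) = 1.2059945 / sqrt(11) = 0.36362102
u_B1 = 0.797 / sqrt(3) = 0.46014816
u_B2 = 0.699 / sqrt(2) = 0.49426764
u_B3 = 0.345 / sqrt(2) = 0.24395184
u_B4 = 1.081 / sqrt(2) = 0.76438243
uc = sqrt(0.36362102^2 + 0.46014816^2 + 0.49426764^2 + 0.24395184^2 + 0.76438243^2) = 1.1099775
U = k * uc = 3 * 1.1099775
U = 3.3299

3.3299


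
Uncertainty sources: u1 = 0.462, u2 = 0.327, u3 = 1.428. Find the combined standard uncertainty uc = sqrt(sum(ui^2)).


uc = sqrt(0.462^2 + 0.327^2 + 1.428^2)
uc = sqrt(2.359557)
uc = 1.5361

1.5361


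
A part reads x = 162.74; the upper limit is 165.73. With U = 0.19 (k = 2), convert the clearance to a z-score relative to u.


u = U / k = 0.19 / 2 = 0.095
margin = |USL - x| = |165.73 - 162.74| = 2.99
z = margin / u = 2.99 / 0.095
z = 31.4737

31.4737


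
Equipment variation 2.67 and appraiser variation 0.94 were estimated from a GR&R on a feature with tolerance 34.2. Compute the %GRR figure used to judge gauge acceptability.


GRR = sqrt(EV^2 + AV^2) = sqrt(2.67^2 + 0.94^2) = 2.830636
%GRR = GRR / tol * 100 = 2.830636 / 34.2 * 100
%GRR = 8.2767

8.2767


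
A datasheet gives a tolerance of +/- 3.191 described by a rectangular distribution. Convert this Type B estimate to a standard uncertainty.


u_B = half_width / sqrt(3)
u_B = 3.191 / 1.7320508
u_B = 1.8423

1.8423


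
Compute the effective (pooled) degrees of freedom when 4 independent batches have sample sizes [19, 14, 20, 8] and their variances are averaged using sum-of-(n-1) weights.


nu = sum_i (n_i - 1)
nu = ((19 - 1) + (14 - 1) + (20 - 1) + (8 - 1))
nu = 18 + 13 + 19 + 7
nu = 57

57


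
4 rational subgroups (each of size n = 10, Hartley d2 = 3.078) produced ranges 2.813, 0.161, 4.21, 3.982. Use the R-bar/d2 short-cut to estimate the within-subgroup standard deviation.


R_bar = (2.813 + 0.161 + 4.21 + 3.982) / 4
R_bar = 11.166 / 4 = 2.7915
sigma_hat = R_bar / d2 = 2.7915 / 3.078 = 0.9069

0.9069


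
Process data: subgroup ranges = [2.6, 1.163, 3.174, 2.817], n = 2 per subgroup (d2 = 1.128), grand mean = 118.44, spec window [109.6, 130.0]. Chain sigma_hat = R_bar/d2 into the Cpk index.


R_bar = (2.6 + 1.163 + 3.174 + 2.817) / 4 = 2.4385
sigma = R_bar / d2 = 2.4385 / 1.128 = 2.1617908
Cp = (USL - LSL)/(6*sigma) = (130.0 - 109.6)/(6*2.1617908) = 1.5728
Cpu = (130.0 - 118.44)/(3*2.1617908) = 1.7825
Cpl = (118.44 - 109.6)/(3*2.1617908) = 1.3631
Cpk = min(Cpu, Cpl) = 1.3631

1.3631


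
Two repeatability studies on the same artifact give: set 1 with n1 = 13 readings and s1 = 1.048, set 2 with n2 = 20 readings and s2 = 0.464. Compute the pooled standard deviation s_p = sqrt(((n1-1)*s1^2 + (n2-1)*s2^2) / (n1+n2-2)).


s_p = sqrt(((n1-1)*s1^2 + (n2-1)*s2^2) / (n1+n2-2))
numerator = (13-1)*1.048^2 + (20-1)*0.464^2 = 13.179648 + 4.090624 = 17.270272
denominator = 13 + 20 - 2 = 31
s_p^2 = 17.270272 / 31 = 0.55710555
s_p = sqrt(0.55710555) = 0.7464

0.7464


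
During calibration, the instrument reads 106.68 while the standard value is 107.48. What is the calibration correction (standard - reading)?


Correction = standard - reading
= 107.48 - 106.68
= 0.8000

0.8000


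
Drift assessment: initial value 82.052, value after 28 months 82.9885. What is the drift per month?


rate = (v2 - v1) / months
= (82.9885 - 82.052) / 28
= 0.9365 / 28
= 0.0334

0.0334


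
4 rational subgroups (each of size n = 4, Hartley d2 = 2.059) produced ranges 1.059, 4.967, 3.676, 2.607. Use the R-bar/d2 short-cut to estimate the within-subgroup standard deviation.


R_bar = (1.059 + 4.967 + 3.676 + 2.607) / 4
R_bar = 12.309 / 4 = 3.07725
sigma_hat = R_bar / d2 = 3.07725 / 2.059 = 1.4945

1.4945


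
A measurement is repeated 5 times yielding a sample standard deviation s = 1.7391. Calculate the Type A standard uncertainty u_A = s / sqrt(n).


u_A = s / sqrt(n)
u_A = 1.7391 / sqrt(5)
u_A = 1.7391 / 2.236068
u_A = 0.7777

0.7777


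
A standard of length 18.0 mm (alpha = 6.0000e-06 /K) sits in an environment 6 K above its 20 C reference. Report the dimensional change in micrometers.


dL = L * alpha * dT
= 18.0 * 6.0000e-06 * 6
= 6.4800000e-04 mm
dL_um = 6.4800000e-04 * 1000 = 0.6480 um

0.6480


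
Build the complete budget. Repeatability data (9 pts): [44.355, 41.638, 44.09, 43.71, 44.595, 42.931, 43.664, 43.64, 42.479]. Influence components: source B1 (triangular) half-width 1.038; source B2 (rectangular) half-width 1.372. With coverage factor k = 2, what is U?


mean = (44.355 + 41.638 + 44.09 + 43.71 + 44.595 + 42.931 + 43.664 + 43.64 + 42.479) / 9 = 43.45577778
s = sqrt(sum((x - mean)^2)/(n-1)) = 0.94765444
u_A = s / sqrt(n) = 0.94765444 / sqrt(9) = 0.31588481
u_B1 = 1.038 / sqrt(6) = 0.42376173
u_B2 = 1.372 / sqrt(3) = 0.79212457
uc = sqrt(0.31588481^2 + 0.42376173^2 + 0.79212457^2) = 0.95227021
U = k * uc = 2 * 0.95227021
U = 1.9045

1.9045


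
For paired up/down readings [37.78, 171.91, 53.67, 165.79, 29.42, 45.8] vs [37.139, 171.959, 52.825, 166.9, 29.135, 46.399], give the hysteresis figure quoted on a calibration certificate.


|37.78 - 37.139| = 0.6410
|171.91 - 171.959| = 0.0490
|53.67 - 52.825| = 0.8450
|165.79 - 166.9| = 1.1100
|29.42 - 29.135| = 0.2850
|45.8 - 46.399| = 0.5990
hysteresis = max(diffs) = 1.1100

1.1100


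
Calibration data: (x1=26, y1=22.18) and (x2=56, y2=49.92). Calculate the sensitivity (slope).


slope = (y2 - y1) / (x2 - x1)
= (49.92 - 22.18) / (56 - 26)
= 27.7400 / 30
= 0.9247

0.9247


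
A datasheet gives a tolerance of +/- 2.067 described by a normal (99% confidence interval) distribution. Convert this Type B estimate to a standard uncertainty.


u_B = half_width / 2.576
u_B = 2.067 / 2.576
u_B = 0.8024

0.8024


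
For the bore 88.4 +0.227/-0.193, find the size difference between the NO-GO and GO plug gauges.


GO = nominal - lower_tol (smallest hole = maximum material condition)
GO = 88.4 - 0.193 = 88.207
NO-GO = nominal + upper_tol (largest hole = least material condition)
NO-GO = 88.4 + 0.227 = 88.627
spread = NO-GO - GO = 88.627 - 88.207 = 0.4200

0.4200


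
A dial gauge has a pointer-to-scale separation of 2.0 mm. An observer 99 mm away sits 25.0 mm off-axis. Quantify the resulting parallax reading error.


error = h * offset / d
= 2.0 * 25.0 / 99
= 0.5051

0.5051


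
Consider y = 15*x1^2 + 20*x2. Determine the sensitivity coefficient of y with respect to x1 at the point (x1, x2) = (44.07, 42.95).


y = 15*x1^2 + 20*x2
dy/dx1 = 2*15*x1
Evaluate at x1 = 44.07: c1 = 30 * 44.07
c1 = 1322.1000

1322.1000
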